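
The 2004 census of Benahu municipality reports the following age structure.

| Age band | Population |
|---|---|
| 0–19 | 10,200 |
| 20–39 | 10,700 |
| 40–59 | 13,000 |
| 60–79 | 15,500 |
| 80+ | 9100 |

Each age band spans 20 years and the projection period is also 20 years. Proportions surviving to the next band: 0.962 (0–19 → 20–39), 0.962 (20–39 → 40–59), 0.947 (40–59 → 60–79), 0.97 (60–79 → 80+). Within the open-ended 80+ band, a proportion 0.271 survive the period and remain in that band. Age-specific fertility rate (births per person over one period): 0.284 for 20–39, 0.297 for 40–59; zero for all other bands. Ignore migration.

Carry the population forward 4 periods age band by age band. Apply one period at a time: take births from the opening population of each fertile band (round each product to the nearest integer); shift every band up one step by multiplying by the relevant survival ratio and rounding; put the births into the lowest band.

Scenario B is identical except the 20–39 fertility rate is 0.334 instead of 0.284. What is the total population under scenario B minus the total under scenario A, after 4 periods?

— Period 1 —
Births: 10700 * 0.284 = 3039  |  13000 * 0.297 = 3861 → 6900
20–39: 10200 * 0.962 = 9812
40–59: 10700 * 0.962 = 10293
60–79: 13000 * 0.947 = 12311
80+: 15500 * 0.97 + 9100 * 0.271 = 15035 + 2466 = 17501
→ [6900, 9812, 10293, 12311, 17501]
— Period 2 —
Births: 9812 * 0.284 = 2787  |  10293 * 0.297 = 3057 → 5844
20–39: 6900 * 0.962 = 6638
40–59: 9812 * 0.962 = 9439
60–79: 10293 * 0.947 = 9747
80+: 12311 * 0.97 + 17501 * 0.271 = 11942 + 4743 = 16685
→ [5844, 6638, 9439, 9747, 16685]
— Period 3 —
Births: 6638 * 0.284 = 1885  |  9439 * 0.297 = 2803 → 4688
20–39: 5844 * 0.962 = 5622
40–59: 6638 * 0.962 = 6386
60–79: 9439 * 0.947 = 8939
80+: 9747 * 0.97 + 16685 * 0.271 = 9455 + 4522 = 13977
→ [4688, 5622, 6386, 8939, 13977]
— Period 4 —
Births: 5622 * 0.284 = 1597  |  6386 * 0.297 = 1897 → 3494
20–39: 4688 * 0.962 = 4510
40–59: 5622 * 0.962 = 5408
60–79: 6386 * 0.947 = 6048
80+: 8939 * 0.97 + 13977 * 0.271 = 8671 + 3788 = 12459
→ [3494, 4510, 5408, 6048, 12459]
Scenario A total after 4 periods: 31919
Scenario B projection —
— Period 1 —
Births: 10700 * 0.334 = 3574  |  13000 * 0.297 = 3861 → 7435
20–39: 10200 * 0.962 = 9812
40–59: 10700 * 0.962 = 10293
60–79: 13000 * 0.947 = 12311
80+: 15500 * 0.97 + 9100 * 0.271 = 15035 + 2466 = 17501
→ [7435, 9812, 10293, 12311, 17501]
— Period 2 —
Births: 9812 * 0.334 = 3277  |  10293 * 0.297 = 3057 → 6334
20–39: 7435 * 0.962 = 7152
40–59: 9812 * 0.962 = 9439
60–79: 10293 * 0.947 = 9747
80+: 12311 * 0.97 + 17501 * 0.271 = 11942 + 4743 = 16685
→ [6334, 7152, 9439, 9747, 16685]
— Period 3 —
Births: 7152 * 0.334 = 2389  |  9439 * 0.297 = 2803 → 5192
20–39: 6334 * 0.962 = 6093
40–59: 7152 * 0.962 = 6880
60–79: 9439 * 0.947 = 8939
80+: 9747 * 0.97 + 16685 * 0.271 = 9455 + 4522 = 13977
→ [5192, 6093, 6880, 8939, 13977]
— Period 4 —
Births: 6093 * 0.334 = 2035  |  6880 * 0.297 = 2043 → 4078
20–39: 5192 * 0.962 = 4995
40–59: 6093 * 0.962 = 5861
60–79: 6880 * 0.947 = 6515
80+: 8939 * 0.97 + 13977 * 0.271 = 8671 + 3788 = 12459
→ [4078, 4995, 5861, 6515, 12459]
Scenario B total after 4 periods: 33908
Difference B − A = 33908 − 31919 = 1989

1989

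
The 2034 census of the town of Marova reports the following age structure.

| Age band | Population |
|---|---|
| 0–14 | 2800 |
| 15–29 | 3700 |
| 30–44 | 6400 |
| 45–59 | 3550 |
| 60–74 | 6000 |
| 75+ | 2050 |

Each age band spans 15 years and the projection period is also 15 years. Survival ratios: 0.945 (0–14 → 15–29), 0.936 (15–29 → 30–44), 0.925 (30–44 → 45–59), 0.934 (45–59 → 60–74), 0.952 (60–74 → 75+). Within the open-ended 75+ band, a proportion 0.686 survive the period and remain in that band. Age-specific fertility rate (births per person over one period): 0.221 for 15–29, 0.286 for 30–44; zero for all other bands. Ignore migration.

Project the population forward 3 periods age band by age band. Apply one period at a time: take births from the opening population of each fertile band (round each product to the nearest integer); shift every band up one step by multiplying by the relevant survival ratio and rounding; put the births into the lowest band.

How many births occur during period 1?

2648

After projecting period 1:
Births: 3700 × 0.221 = 818  |  6400 × 0.286 = 1830 — total 2648
15–29: 2800 × 0.945 = 2646
30–44: 3700 × 0.936 = 3463
45–59: 6400 × 0.925 = 5920
60–74: 3550 × 0.934 = 3316
75+: 6000 × 0.952 + 2050 × 0.686 = 5712 + 1406 = 7118
→ [2648, 2646, 3463, 5920, 3316, 7118]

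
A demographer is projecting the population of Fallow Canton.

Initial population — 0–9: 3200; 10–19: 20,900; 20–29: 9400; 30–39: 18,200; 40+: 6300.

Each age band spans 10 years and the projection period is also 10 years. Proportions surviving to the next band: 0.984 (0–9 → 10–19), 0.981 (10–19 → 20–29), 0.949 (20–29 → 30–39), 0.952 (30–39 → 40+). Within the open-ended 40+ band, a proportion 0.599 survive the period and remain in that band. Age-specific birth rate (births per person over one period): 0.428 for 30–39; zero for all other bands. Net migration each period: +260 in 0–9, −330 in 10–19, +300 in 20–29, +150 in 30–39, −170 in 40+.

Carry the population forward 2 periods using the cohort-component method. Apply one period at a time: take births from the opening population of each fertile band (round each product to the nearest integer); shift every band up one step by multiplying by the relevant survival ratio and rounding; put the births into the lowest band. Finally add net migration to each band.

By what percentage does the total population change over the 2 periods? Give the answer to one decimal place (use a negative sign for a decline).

[period 1]
Births: 18200 * 0.428 = 7790
10–19: 3200 * 0.984 = 3149
20–29: 20900 * 0.981 = 20503
30–39: 9400 * 0.949 = 8921
40+: 18200 * 0.952 + 6300 * 0.599 = 17326 + 3774 = 21100
Net migration: 0–9 + 260 → 8050; 10–19 − 330 → 2819; 20–29 + 300 → 20803; 30–39 + 150 → 9071; 40+ − 170 → 20930
→ [8050, 2819, 20803, 9071, 20930]
[period 2]
Births: 9071 * 0.428 = 3882
10–19: 8050 * 0.984 = 7921
20–29: 2819 * 0.981 = 2765
30–39: 20803 * 0.949 = 19742
40+: 9071 * 0.952 + 20930 * 0.599 = 8636 + 12537 = 21173
Net migration: 0–9 + 260 → 4142; 10–19 − 330 → 7591; 20–29 + 300 → 3065; 30–39 + 150 → 19892; 40+ − 170 → 21003
→ [4142, 7591, 3065, 19892, 21003]
Total: 58000 → 55693; change = -2307; percentage change = -4.0%

-4.0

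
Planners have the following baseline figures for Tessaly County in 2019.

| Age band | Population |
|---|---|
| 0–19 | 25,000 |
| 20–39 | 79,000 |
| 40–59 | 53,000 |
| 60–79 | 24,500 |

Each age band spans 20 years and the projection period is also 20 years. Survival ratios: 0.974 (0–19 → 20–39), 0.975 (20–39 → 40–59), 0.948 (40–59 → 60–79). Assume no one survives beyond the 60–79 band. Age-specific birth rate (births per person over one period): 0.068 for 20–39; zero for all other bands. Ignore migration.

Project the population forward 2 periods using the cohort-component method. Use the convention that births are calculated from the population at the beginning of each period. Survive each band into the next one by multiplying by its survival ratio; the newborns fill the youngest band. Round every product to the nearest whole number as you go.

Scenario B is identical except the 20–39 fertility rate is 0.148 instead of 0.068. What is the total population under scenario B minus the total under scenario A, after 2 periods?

8104

After projecting period 1:
Births: 79000 * 0.068 = 5372
20–39: 25000 * 0.974 = 24350
40–59: 79000 * 0.975 = 77025
60–79: 53000 * 0.948 = 50244
Giving 5372 / 24350 / 77025 / 50244.
After projecting period 2:
Births: 24350 * 0.068 = 1656
20–39: 5372 * 0.974 = 5232
40–59: 24350 * 0.975 = 23741
60–79: 77025 * 0.948 = 73020
Giving 1656 / 5232 / 23741 / 73020.
Scenario A total after 2 periods: 103649
Scenario B projection —
After projecting period 1:
Births: 79000 * 0.148 = 11692
20–39: 25000 * 0.974 = 24350
40–59: 79000 * 0.975 = 77025
60–79: 53000 * 0.948 = 50244
Giving 11692 / 24350 / 77025 / 50244.
After projecting period 2:
Births: 24350 * 0.148 = 3604
20–39: 11692 * 0.974 = 11388
40–59: 24350 * 0.975 = 23741
60–79: 77025 * 0.948 = 73020
Giving 3604 / 11388 / 23741 / 73020.
Scenario B total after 2 periods: 111753
Difference B − A = 111753 − 103649 = 8104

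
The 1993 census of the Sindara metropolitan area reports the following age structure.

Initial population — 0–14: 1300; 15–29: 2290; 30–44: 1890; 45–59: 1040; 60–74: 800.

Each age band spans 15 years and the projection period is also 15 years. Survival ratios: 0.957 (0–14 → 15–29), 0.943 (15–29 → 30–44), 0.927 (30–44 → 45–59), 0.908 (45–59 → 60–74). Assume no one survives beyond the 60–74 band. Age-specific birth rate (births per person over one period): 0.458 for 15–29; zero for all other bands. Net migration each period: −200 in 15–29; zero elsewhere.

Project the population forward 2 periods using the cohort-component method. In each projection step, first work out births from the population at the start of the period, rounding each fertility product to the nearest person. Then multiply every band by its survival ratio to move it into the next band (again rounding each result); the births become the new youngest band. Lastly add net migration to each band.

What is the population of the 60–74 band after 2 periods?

Numbering the bands 1..5 from youngest to oldest:
Period 1:
Births: 2290 × 0.458 = 1049
Band 2: 1300 × 0.957 = 1244
Band 3: 2290 × 0.943 = 2159
Band 4: 1890 × 0.927 = 1752
Band 5: 1040 × 0.908 = 944
Net migration: Band 2 − 200 → 1044
→ [1049, 1044, 2159, 1752, 944]
Period 2:
Births: 1044 × 0.458 = 478
Band 2: 1049 × 0.957 = 1004
Band 3: 1044 × 0.943 = 984
Band 4: 2159 × 0.927 = 2001
Band 5: 1752 × 0.908 = 1591
Net migration: Band 2 − 200 → 804
→ [478, 804, 984, 2001, 1591]

1591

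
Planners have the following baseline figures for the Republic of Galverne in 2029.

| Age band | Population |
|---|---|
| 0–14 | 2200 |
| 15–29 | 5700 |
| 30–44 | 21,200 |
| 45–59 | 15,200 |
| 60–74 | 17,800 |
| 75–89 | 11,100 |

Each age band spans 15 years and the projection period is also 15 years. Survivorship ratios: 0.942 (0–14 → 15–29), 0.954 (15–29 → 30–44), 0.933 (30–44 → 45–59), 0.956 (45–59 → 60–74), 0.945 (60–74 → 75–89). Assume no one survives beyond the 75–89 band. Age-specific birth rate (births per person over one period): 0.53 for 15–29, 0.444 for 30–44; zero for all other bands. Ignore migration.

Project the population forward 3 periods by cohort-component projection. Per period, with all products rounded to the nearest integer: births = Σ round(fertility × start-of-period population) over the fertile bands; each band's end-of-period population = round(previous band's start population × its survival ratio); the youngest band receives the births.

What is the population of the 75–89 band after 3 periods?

17870

Numbering the bands 1..6 from youngest to oldest:
Period 1:
Births: 5700 × 0.53 = 3021, 21200 × 0.444 = 9413 — total 12434
Band 2: 2200 × 0.942 = 2072
Band 3: 5700 × 0.954 = 5438
Band 4: 21200 × 0.933 = 19780
Band 5: 15200 × 0.956 = 14531
Band 6: 17800 × 0.945 = 16821
Giving 12434 / 2072 / 5438 / 19780 / 14531 / 16821.
Period 2:
Births: 2072 × 0.53 = 1098, 5438 × 0.444 = 2414 — total 3512
Band 2: 12434 × 0.942 = 11713
Band 3: 2072 × 0.954 = 1977
Band 4: 5438 × 0.933 = 5074
Band 5: 19780 × 0.956 = 18910
Band 6: 14531 × 0.945 = 13732
Giving 3512 / 11713 / 1977 / 5074 / 18910 / 13732.
Period 3:
Births: 11713 × 0.53 = 6208, 1977 × 0.444 = 878 — total 7086
Band 2: 3512 × 0.942 = 3308
Band 3: 11713 × 0.954 = 11174
Band 4: 1977 × 0.933 = 1845
Band 5: 5074 × 0.956 = 4851
Band 6: 18910 × 0.945 = 17870
Giving 7086 / 3308 / 11174 / 1845 / 4851 / 17870.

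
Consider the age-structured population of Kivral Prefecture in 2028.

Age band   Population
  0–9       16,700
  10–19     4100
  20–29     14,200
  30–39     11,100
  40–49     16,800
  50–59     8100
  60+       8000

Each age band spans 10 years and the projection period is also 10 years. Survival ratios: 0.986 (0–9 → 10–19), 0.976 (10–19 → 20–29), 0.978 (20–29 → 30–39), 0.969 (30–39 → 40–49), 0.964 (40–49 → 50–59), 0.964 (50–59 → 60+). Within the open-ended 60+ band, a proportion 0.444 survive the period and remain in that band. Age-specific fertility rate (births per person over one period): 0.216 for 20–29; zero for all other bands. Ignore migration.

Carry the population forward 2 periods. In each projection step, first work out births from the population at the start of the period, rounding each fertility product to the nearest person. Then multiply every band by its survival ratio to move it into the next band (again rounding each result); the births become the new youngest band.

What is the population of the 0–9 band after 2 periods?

864

Numbering the groups 1..7 from youngest to oldest:
After projecting period 1:
Births: 14200 × 0.216 = 3067
Group 2: 16700 × 0.986 = 16466
Group 3: 4100 × 0.976 = 4002
Group 4: 14200 × 0.978 = 13888
Group 5: 11100 × 0.969 = 10756
Group 6: 16800 × 0.964 = 16195
Group 7: 8100 × 0.964 + 8000 × 0.444 = 7808 + 3552 = 11360
→ [3067, 16466, 4002, 13888, 10756, 16195, 11360]
After projecting period 2:
Births: 4002 × 0.216 = 864
Group 2: 3067 × 0.986 = 3024
Group 3: 16466 × 0.976 = 16071
Group 4: 4002 × 0.978 = 3914
Group 5: 13888 × 0.969 = 13457
Group 6: 10756 × 0.964 = 10369
Group 7: 16195 × 0.964 + 11360 × 0.444 = 15612 + 5044 = 20656
→ [864, 3024, 16071, 3914, 13457, 10369, 20656]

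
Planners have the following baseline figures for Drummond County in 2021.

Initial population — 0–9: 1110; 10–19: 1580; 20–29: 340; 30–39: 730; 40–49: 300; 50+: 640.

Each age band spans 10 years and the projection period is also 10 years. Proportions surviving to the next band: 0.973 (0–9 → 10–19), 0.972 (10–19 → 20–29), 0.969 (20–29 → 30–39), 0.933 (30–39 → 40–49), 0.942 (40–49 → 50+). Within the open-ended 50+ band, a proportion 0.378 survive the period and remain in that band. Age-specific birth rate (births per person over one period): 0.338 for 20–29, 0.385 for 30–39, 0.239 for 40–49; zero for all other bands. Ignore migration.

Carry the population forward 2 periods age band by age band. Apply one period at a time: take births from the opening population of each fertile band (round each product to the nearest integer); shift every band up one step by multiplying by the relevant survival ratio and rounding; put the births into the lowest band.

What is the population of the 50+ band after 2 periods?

[period 1]
Births: 340 × 0.338 = 115 ; 730 × 0.385 = 281 ; 300 × 0.239 = 72 → 468
10–19: 1110 × 0.973 = 1080
20–29: 1580 × 0.972 = 1536
30–39: 340 × 0.969 = 329
40–49: 730 × 0.933 = 681
50+: 300 × 0.942 + 640 × 0.378 = 283 + 242 = 525
Giving 468 / 1080 / 1536 / 329 / 681 / 525.
[period 2]
Births: 1536 × 0.338 = 519 ; 329 × 0.385 = 127 ; 681 × 0.239 = 163 → 809
10–19: 468 × 0.973 = 455
20–29: 1080 × 0.972 = 1050
30–39: 1536 × 0.969 = 1488
40–49: 329 × 0.933 = 307
50+: 681 × 0.942 + 525 × 0.378 = 642 + 198 = 840
Giving 809 / 455 / 1050 / 1488 / 307 / 840.

840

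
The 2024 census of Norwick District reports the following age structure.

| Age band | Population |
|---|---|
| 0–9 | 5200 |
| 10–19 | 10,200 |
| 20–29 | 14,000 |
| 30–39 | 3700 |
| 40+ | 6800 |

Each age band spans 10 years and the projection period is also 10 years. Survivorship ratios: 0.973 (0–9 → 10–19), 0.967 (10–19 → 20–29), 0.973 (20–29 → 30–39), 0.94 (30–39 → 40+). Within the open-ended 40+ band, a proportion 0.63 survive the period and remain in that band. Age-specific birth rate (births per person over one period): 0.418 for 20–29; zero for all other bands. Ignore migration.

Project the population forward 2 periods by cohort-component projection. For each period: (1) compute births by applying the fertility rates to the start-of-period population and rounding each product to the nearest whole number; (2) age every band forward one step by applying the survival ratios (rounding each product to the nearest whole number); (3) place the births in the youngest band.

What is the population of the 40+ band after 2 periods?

17695

After projecting period 1:
Births: 14000 * 0.418 = 5852
10–19: 5200 * 0.973 = 5060
20–29: 10200 * 0.967 = 9863
30–39: 14000 * 0.973 = 13622
40+: 3700 * 0.94 + 6800 * 0.63 = 3478 + 4284 = 7762
→ [5852, 5060, 9863, 13622, 7762]
After projecting period 2:
Births: 9863 * 0.418 = 4123
10–19: 5852 * 0.973 = 5694
20–29: 5060 * 0.967 = 4893
30–39: 9863 * 0.973 = 9597
40+: 13622 * 0.94 + 7762 * 0.63 = 12805 + 4890 = 17695
→ [4123, 5694, 4893, 9597, 17695]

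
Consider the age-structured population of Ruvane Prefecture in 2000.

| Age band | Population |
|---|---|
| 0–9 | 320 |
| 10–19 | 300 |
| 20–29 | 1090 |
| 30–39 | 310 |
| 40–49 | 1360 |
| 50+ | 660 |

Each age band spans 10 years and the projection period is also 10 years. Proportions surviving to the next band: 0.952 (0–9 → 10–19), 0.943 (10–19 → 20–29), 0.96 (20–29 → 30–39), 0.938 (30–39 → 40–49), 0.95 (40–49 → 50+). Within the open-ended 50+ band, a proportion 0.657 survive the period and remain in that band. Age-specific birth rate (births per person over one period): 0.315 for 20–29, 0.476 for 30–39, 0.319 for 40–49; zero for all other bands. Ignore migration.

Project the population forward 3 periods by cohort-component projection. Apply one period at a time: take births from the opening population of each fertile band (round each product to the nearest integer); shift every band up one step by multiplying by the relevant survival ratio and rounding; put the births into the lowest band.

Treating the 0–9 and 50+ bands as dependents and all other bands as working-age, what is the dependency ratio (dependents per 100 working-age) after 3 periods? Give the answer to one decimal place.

Period 1:
Births: 1090 × 0.315 = 343 ; 310 × 0.476 = 148 ; 1360 × 0.319 = 434 — total 925
10–19: 320 × 0.952 = 305
20–29: 300 × 0.943 = 283
30–39: 1090 × 0.96 = 1046
40–49: 310 × 0.938 = 291
50+: 1360 × 0.95 + 660 × 0.657 = 1292 + 434 = 1726
→ [925, 305, 283, 1046, 291, 1726]
Period 2:
Births: 283 × 0.315 = 89 ; 1046 × 0.476 = 498 ; 291 × 0.319 = 93 — total 680
10–19: 925 × 0.952 = 881
20–29: 305 × 0.943 = 288
30–39: 283 × 0.96 = 272
40–49: 1046 × 0.938 = 981
50+: 291 × 0.95 + 1726 × 0.657 = 276 + 1134 = 1410
→ [680, 881, 288, 272, 981, 1410]
Period 3:
Births: 288 × 0.315 = 91 ; 272 × 0.476 = 129 ; 981 × 0.319 = 313 — total 533
10–19: 680 × 0.952 = 647
20–29: 881 × 0.943 = 831
30–39: 288 × 0.96 = 276
40–49: 272 × 0.938 = 255
50+: 981 × 0.95 + 1410 × 0.657 = 932 + 926 = 1858
→ [533, 647, 831, 276, 255, 1858]
Dependents (band 0–9 + band 50+) = 533 + 1858 = 2391; working-age = 2009; ratio = 2391/2009 × 100 = 119.0

119.0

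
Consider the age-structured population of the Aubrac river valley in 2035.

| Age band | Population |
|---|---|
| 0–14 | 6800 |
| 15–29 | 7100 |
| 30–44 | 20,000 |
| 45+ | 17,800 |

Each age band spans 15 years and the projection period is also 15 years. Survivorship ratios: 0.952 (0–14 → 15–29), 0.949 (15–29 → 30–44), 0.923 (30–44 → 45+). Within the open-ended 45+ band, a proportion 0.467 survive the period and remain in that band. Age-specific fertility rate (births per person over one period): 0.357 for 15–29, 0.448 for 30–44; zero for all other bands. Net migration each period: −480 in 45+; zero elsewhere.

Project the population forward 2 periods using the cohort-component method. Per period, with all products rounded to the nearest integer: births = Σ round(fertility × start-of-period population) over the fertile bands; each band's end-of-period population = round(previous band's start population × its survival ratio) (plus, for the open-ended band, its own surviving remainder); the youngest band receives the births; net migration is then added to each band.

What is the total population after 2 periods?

40435

Numbering the bands 1..4 from youngest to oldest:
After projecting period 1:
Births: 7100 × 0.357 = 2535 ; 20000 × 0.448 = 8960 — total 11495
Band 2: 6800 × 0.952 = 6474
Band 3: 7100 × 0.949 = 6738
Band 4: 20000 × 0.923 + 17800 × 0.467 = 18460 + 8313 = 26773
Net migration: Band 4 − 480 → 26293
→ [11495, 6474, 6738, 26293]
After projecting period 2:
Births: 6474 × 0.357 = 2311 ; 6738 × 0.448 = 3019 — total 5330
Band 2: 11495 × 0.952 = 10943
Band 3: 6474 × 0.949 = 6144
Band 4: 6738 × 0.923 + 26293 × 0.467 = 6219 + 12279 = 18498
Net migration: Band 4 − 480 → 18018
→ [5330, 10943, 6144, 18018]
Total after period 2: 5330 + 10943 + 6144 + 18018 = 40435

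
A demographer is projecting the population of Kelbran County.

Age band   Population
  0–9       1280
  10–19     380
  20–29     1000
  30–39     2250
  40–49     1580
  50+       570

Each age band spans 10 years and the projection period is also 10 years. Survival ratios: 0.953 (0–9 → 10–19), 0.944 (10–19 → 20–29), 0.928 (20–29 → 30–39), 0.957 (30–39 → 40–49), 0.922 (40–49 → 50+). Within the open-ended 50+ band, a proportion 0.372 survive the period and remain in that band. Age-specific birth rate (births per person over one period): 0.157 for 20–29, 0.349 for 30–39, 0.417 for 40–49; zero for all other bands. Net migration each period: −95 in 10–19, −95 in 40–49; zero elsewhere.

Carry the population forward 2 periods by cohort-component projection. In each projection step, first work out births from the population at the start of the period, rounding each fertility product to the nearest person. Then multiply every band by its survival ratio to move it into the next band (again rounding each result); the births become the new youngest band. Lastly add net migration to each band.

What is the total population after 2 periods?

Period 1:
Births: 1000 × 0.157 = 157 ; 2250 × 0.349 = 785 ; 1580 × 0.417 = 659 → total 1601
10–19: 1280 × 0.953 = 1220
20–29: 380 × 0.944 = 359
30–39: 1000 × 0.928 = 928
40–49: 2250 × 0.957 = 2153
50+: 1580 × 0.922 + 570 × 0.372 = 1457 + 212 = 1669
Net migration: 10–19 − 95 → 1125; 40–49 − 95 → 2058
Giving 1601 / 1125 / 359 / 928 / 2058 / 1669.
Period 2:
Births: 359 × 0.157 = 56 ; 928 × 0.349 = 324 ; 2058 × 0.417 = 858 → total 1238
10–19: 1601 × 0.953 = 1526
20–29: 1125 × 0.944 = 1062
30–39: 359 × 0.928 = 333
40–49: 928 × 0.957 = 888
50+: 2058 × 0.922 + 1669 × 0.372 = 1897 + 621 = 2518
Net migration: 10–19 − 95 → 1431; 40–49 − 95 → 793
Giving 1238 / 1431 / 1062 / 333 / 793 / 2518.
Total after period 2: 1238 + 1431 + 1062 + 333 + 793 + 2518 = 7375

7375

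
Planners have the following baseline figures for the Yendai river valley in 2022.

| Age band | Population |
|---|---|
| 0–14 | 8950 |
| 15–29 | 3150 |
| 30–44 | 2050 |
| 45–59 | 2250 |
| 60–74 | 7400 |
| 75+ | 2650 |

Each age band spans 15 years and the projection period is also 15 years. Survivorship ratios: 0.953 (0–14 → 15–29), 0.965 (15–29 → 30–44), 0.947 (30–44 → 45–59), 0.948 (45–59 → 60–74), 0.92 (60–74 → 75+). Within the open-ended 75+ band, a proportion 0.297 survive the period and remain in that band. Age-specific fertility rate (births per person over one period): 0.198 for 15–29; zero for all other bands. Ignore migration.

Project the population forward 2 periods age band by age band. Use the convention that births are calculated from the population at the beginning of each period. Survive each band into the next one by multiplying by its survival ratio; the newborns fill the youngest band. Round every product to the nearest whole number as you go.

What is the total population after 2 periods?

Numbering the groups 1..6 from youngest to oldest:
— Period 1 —
Births: 3150 * 0.198 = 624
Group 2: 8950 * 0.953 = 8529
Group 3: 3150 * 0.965 = 3040
Group 4: 2050 * 0.947 = 1941
Group 5: 2250 * 0.948 = 2133
Group 6: 7400 * 0.92 + 2650 * 0.297 = 6808 + 787 = 7595
→ [624, 8529, 3040, 1941, 2133, 7595]
— Period 2 —
Births: 8529 * 0.198 = 1689
Group 2: 624 * 0.953 = 595
Group 3: 8529 * 0.965 = 8230
Group 4: 3040 * 0.947 = 2879
Group 5: 1941 * 0.948 = 1840
Group 6: 2133 * 0.92 + 7595 * 0.297 = 1962 + 2256 = 4218
→ [1689, 595, 8230, 2879, 1840, 4218]
Total after period 2: 1689 + 595 + 8230 + 2879 + 1840 + 4218 = 19451

19451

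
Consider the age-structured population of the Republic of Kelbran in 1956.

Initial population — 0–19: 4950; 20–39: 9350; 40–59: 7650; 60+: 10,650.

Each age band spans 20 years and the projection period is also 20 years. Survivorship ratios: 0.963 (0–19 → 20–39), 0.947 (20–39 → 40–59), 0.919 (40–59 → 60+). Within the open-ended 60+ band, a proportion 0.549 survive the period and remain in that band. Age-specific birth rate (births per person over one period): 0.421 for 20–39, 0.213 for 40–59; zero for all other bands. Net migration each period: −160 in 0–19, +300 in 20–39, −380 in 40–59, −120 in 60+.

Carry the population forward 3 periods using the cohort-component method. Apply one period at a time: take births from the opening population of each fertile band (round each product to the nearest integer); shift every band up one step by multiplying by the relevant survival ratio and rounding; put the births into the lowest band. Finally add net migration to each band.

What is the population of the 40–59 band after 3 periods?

4833

Period 1:
Births: 9350 × 0.421 = 3936  |  7650 × 0.213 = 1629 ⇒ total 5565
20–39: 4950 × 0.963 = 4767
40–59: 9350 × 0.947 = 8854
60+: 7650 × 0.919 + 10650 × 0.549 = 7030 + 5847 = 12877
Net migration: 0–19 − 160 → 5405; 20–39 + 300 → 5067; 40–59 − 380 → 8474; 60+ − 120 → 12757
Giving 5405 / 5067 / 8474 / 12757.
Period 2:
Births: 5067 × 0.421 = 2133  |  8474 × 0.213 = 1805 ⇒ total 3938
20–39: 5405 × 0.963 = 5205
40–59: 5067 × 0.947 = 4798
60+: 8474 × 0.919 + 12757 × 0.549 = 7788 + 7004 = 14792
Net migration: 0–19 − 160 → 3778; 20–39 + 300 → 5505; 40–59 − 380 → 4418; 60+ − 120 → 14672
Giving 3778 / 5505 / 4418 / 14672.
Period 3:
Births: 5505 × 0.421 = 2318  |  4418 × 0.213 = 941 ⇒ total 3259
20–39: 3778 × 0.963 = 3638
40–59: 5505 × 0.947 = 5213
60+: 4418 × 0.919 + 14672 × 0.549 = 4060 + 8055 = 12115
Net migration: 0–19 − 160 → 3099; 20–39 + 300 → 3938; 40–59 − 380 → 4833; 60+ − 120 → 11995
Giving 3099 / 3938 / 4833 / 11995.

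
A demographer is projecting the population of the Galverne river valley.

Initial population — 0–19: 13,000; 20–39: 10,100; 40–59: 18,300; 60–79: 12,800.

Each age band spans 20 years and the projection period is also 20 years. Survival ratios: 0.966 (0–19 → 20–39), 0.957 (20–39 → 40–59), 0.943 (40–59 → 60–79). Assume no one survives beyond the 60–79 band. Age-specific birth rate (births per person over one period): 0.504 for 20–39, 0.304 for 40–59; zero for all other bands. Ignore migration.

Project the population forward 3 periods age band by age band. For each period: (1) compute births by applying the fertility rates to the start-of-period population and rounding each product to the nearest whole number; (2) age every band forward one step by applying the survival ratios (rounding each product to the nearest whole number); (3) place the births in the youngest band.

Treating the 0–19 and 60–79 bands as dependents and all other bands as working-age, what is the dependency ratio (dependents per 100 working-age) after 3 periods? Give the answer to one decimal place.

(Bands numbered youngest = 1 to oldest = 4.)
[period 1]
Births: 10100 * 0.504 = 5090 ; 18300 * 0.304 = 5563 ⇒ total 10653
Band 2: 13000 * 0.966 = 12558
Band 3: 10100 * 0.957 = 9666
Band 4: 18300 * 0.943 = 17257
End of period: [10653, 12558, 9666, 17257]
[period 2]
Births: 12558 * 0.504 = 6329 ; 9666 * 0.304 = 2938 ⇒ total 9267
Band 2: 10653 * 0.966 = 10291
Band 3: 12558 * 0.957 = 12018
Band 4: 9666 * 0.943 = 9115
End of period: [9267, 10291, 12018, 9115]
[period 3]
Births: 10291 * 0.504 = 5187 ; 12018 * 0.304 = 3653 ⇒ total 8840
Band 2: 9267 * 0.966 = 8952
Band 3: 10291 * 0.957 = 9848
Band 4: 12018 * 0.943 = 11333
End of period: [8840, 8952, 9848, 11333]
Dependents (band 0–19 + band 60–79) = 8840 + 11333 = 20173; working-age = 18800; ratio = 20173/18800 × 100 = 107.3

107.3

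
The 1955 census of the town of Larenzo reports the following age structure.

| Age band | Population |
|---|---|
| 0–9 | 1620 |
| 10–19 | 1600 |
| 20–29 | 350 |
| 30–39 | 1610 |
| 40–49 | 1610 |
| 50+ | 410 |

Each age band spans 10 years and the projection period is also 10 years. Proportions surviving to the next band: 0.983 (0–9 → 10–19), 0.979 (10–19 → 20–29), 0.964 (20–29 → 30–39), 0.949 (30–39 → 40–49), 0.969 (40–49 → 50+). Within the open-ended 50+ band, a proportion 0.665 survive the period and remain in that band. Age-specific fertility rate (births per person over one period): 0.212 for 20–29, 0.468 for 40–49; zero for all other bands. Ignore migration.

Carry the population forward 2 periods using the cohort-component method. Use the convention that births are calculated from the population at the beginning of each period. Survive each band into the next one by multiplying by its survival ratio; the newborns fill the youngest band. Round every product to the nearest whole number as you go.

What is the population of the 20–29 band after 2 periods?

After projecting period 1:
Births: 350 × 0.212 = 74  |  1610 × 0.468 = 753 — total 827
10–19: 1620 × 0.983 = 1592
20–29: 1600 × 0.979 = 1566
30–39: 350 × 0.964 = 337
40–49: 1610 × 0.949 = 1528
50+: 1610 × 0.969 + 410 × 0.665 = 1560 + 273 = 1833
Population now: 0–9=827, 10–19=1592, 20–29=1566, 30–39=337, 40–49=1528, 50+=1833
After projecting period 2:
Births: 1566 × 0.212 = 332  |  1528 × 0.468 = 715 — total 1047
10–19: 827 × 0.983 = 813
20–29: 1592 × 0.979 = 1559
30–39: 1566 × 0.964 = 1510
40–49: 337 × 0.949 = 320
50+: 1528 × 0.969 + 1833 × 0.665 = 1481 + 1219 = 2700
Population now: 0–9=1047, 10–19=813, 20–29=1559, 30–39=1510, 40–49=320, 50+=2700

1559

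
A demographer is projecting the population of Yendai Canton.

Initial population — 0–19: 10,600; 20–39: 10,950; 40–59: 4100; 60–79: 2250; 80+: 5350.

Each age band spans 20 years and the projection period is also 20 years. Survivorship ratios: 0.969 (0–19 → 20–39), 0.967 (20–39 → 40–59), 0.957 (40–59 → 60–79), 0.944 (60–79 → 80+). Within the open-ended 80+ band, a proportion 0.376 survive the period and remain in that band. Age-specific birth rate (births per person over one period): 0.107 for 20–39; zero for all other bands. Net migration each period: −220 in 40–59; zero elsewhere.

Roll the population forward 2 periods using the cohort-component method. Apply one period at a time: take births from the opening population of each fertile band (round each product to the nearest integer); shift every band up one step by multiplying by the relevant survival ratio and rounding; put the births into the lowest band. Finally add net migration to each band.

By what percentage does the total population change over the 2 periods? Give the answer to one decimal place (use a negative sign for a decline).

-18.4

(Groups numbered youngest = 1 to oldest = 5.)
[period 1]
Births: 10950 × 0.107 = 1172
Group 2: 10600 × 0.969 = 10271
Group 3: 10950 × 0.967 = 10589
Group 4: 4100 × 0.957 = 3924
Group 5: 2250 × 0.944 + 5350 × 0.376 = 2124 + 2012 = 4136
Net migration: Group 3 − 220 → 10369
End of period: [1172, 10271, 10369, 3924, 4136]
[period 2]
Births: 10271 × 0.107 = 1099
Group 2: 1172 × 0.969 = 1136
Group 3: 10271 × 0.967 = 9932
Group 4: 10369 × 0.957 = 9923
Group 5: 3924 × 0.944 + 4136 × 0.376 = 3704 + 1555 = 5259
Net migration: Group 3 − 220 → 9712
End of period: [1099, 1136, 9712, 9923, 5259]
Total: 33250 → 27129; change = -6121; percentage change = -18.4%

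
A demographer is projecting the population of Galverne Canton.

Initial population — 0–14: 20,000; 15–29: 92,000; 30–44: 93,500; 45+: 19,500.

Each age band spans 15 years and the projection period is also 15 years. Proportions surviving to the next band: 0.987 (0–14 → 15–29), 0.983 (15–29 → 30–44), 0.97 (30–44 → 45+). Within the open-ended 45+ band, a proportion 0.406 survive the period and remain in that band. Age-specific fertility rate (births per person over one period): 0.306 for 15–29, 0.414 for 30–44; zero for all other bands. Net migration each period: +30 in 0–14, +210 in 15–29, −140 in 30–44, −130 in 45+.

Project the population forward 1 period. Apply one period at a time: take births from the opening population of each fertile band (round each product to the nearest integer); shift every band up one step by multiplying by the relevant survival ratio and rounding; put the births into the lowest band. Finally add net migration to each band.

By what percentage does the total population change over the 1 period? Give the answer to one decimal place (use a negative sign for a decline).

22.5

Numbering the bands 1..4 from youngest to oldest:
— Period 1 —
Births: 92000 × 0.306 = 28152  |  93500 × 0.414 = 38709 ⇒ total 66861
Band 2: 20000 × 0.987 = 19740
Band 3: 92000 × 0.983 = 90436
Band 4: 93500 × 0.97 + 19500 × 0.406 = 90695 + 7917 = 98612
Net migration: Band 1 + 30 → 66891; Band 2 + 210 → 19950; Band 3 − 140 → 90296; Band 4 − 130 → 98482
Giving 66891 / 19950 / 90296 / 98482.
Total: 225000 → 275619; change = 50619; percentage change = 22.5%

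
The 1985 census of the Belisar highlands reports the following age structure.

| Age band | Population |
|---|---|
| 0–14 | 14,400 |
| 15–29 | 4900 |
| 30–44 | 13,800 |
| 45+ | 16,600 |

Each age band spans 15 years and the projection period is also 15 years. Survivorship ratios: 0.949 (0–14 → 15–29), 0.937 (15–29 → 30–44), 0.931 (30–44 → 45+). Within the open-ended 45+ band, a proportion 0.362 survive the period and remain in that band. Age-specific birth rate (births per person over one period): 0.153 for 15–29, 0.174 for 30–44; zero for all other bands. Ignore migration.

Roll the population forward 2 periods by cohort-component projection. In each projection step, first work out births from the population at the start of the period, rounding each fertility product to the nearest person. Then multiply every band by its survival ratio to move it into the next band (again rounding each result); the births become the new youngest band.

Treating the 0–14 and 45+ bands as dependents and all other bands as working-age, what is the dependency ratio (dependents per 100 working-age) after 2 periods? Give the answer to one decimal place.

Period 1.
Births: 4900 × 0.153 = 750  |  13800 × 0.174 = 2401 — total 3151
15–29: 14400 × 0.949 = 13666
30–44: 4900 × 0.937 = 4591
45+: 13800 × 0.931 + 16600 × 0.362 = 12848 + 6009 = 18857
Population now: 0–14=3151, 15–29=13666, 30–44=4591, 45+=18857
Period 2.
Births: 13666 × 0.153 = 2091  |  4591 × 0.174 = 799 — total 2890
15–29: 3151 × 0.949 = 2990
30–44: 13666 × 0.937 = 12805
45+: 4591 × 0.931 + 18857 × 0.362 = 4274 + 6826 = 11100
Population now: 0–14=2890, 15–29=2990, 30–44=12805, 45+=11100
Dependents (band 0–14 + band 45+) = 2890 + 11100 = 13990; working-age = 15795; ratio = 13990/15795 × 100 = 88.6

88.6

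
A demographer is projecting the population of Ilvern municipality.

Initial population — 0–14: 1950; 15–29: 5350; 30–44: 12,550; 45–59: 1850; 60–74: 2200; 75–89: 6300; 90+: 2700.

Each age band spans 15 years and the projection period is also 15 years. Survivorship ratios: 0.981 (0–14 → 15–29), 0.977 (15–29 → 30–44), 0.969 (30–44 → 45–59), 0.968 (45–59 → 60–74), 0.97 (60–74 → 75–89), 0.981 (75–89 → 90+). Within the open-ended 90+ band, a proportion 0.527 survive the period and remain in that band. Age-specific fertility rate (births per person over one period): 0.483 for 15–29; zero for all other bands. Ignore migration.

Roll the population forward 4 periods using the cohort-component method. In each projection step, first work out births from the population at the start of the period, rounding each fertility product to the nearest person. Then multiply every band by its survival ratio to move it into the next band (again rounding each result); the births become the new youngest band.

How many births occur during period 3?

1224

(Groups numbered youngest = 1 to oldest = 7.)
[period 1]
Births: 5350 * 0.483 = 2584
Group 2: 1950 * 0.981 = 1913
Group 3: 5350 * 0.977 = 5227
Group 4: 12550 * 0.969 = 12161
Group 5: 1850 * 0.968 = 1791
Group 6: 2200 * 0.97 = 2134
Group 7: 6300 * 0.981 + 2700 * 0.527 = 6180 + 1423 = 7603
Giving 2584 / 1913 / 5227 / 12161 / 1791 / 2134 / 7603.
[period 2]
Births: 1913 * 0.483 = 924
Group 2: 2584 * 0.981 = 2535
Group 3: 1913 * 0.977 = 1869
Group 4: 5227 * 0.969 = 5065
Group 5: 12161 * 0.968 = 11772
Group 6: 1791 * 0.97 = 1737
Group 7: 2134 * 0.981 + 7603 * 0.527 = 2093 + 4007 = 6100
Giving 924 / 2535 / 1869 / 5065 / 11772 / 1737 / 6100.
[period 3]
Births: 2535 * 0.483 = 1224
Group 2: 924 * 0.981 = 906
Group 3: 2535 * 0.977 = 2477
Group 4: 1869 * 0.969 = 1811
Group 5: 5065 * 0.968 = 4903
Group 6: 11772 * 0.97 = 11419
Group 7: 1737 * 0.981 + 6100 * 0.527 = 1704 + 3215 = 4919
Giving 1224 / 906 / 2477 / 1811 / 4903 / 11419 / 4919.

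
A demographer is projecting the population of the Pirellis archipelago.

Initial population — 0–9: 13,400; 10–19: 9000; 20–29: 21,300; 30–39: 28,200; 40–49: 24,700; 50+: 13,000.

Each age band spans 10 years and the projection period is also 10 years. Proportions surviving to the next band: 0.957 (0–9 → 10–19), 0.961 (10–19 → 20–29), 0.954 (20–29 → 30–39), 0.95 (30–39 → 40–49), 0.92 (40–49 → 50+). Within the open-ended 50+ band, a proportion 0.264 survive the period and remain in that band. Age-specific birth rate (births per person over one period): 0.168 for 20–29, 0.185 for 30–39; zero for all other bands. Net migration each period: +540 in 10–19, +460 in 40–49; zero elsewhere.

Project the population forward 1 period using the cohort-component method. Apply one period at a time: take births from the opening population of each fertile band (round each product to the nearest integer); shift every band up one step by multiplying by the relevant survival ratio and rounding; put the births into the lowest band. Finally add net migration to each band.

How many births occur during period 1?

Period 1.
Births: 21300 * 0.168 = 3578 ; 28200 * 0.185 = 5217 → total 8795
10–19: 13400 * 0.957 = 12824
20–29: 9000 * 0.961 = 8649
30–39: 21300 * 0.954 = 20320
40–49: 28200 * 0.95 = 26790
50+: 24700 * 0.92 + 13000 * 0.264 = 22724 + 3432 = 26156
Net migration: 10–19 + 540 → 13364; 40–49 + 460 → 27250
Population now: 0–9=8795, 10–19=13364, 20–29=8649, 30–39=20320, 40–49=27250, 50+=26156

8795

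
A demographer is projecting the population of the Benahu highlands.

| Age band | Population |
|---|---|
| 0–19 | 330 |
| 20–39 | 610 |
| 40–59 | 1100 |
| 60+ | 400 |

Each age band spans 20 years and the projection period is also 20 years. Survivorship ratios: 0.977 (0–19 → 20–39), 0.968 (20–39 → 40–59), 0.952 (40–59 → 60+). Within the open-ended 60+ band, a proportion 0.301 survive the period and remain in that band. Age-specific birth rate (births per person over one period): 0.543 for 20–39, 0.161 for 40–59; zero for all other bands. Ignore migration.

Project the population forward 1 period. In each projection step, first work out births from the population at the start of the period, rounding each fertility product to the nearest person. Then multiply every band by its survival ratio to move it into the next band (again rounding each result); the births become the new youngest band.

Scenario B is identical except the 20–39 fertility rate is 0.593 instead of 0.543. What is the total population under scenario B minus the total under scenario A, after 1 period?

[period 1]
Births: 610 × 0.543 = 331 ; 1100 × 0.161 = 177 — total 508
20–39: 330 × 0.977 = 322
40–59: 610 × 0.968 = 590
60+: 1100 × 0.952 + 400 × 0.301 = 1047 + 120 = 1167
End of period: [508, 322, 590, 1167]
Scenario A total after 1 period: 2587
Scenario B projection —
[period 1]
Births: 610 × 0.593 = 362 ; 1100 × 0.161 = 177 — total 539
20–39: 330 × 0.977 = 322
40–59: 610 × 0.968 = 590
60+: 1100 × 0.952 + 400 × 0.301 = 1047 + 120 = 1167
End of period: [539, 322, 590, 1167]
Scenario B total after 1 period: 2618
Difference B − A = 2618 − 2587 = 31

31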